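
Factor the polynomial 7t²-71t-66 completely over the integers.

Need a pair with product 7·(-66) = -462 and sum -71: that's 6 and -77.
Split the middle term: 7t²+6t - 77t-66 = t(7t+6) - 11(7t+6).

(7t+6)(t-11)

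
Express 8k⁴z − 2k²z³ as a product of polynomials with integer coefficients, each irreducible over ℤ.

2k²z(2k + z)(2k − z)

Pull out the common factor 2k²z; 4k² − z² is a difference of squares.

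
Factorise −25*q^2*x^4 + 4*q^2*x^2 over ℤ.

Factor out q^2*x^2 first: what remains is −25*x^2 + 4.
Recognize a difference of squares with the parts 2 and 5*x.

−q^2*x^2*(5*x + 2)*(5*x − 2)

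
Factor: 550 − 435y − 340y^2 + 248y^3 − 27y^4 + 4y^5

(4y + 5)(y − 1)(y − 2)(y^2 − 5y + 55)

By the rational root theorem, y = 2 is a root, giving the factor (y − 2) and quotient 4y^4 − 19y^3 + 210y^2 + 80y − 275.
Then y = 1 is a root, so (y − 1) divides it; the quotient is 4y^3 − 15y^2 + 195y + 275.
Next, y = −5/4 is a root, so (4y + 5) is a factor; dividing leaves y^2 − 5y + 55.
The quadratic y^2 − 5y + 55 has discriminant −195 < 0 and is irreducible over ℤ.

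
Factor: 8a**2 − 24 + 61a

(8a − 3)(a + 8)

Need a pair with product 8·(−24) = −192 and sum 61: that's −3 and 64.
Split the middle term: 8a**2 − 3a + 64a − 24 = a(8a − 3) + 8(8a − 3).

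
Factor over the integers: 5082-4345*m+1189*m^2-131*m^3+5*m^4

Trying the rational-root candidates, m = 6 is a root, so (m-6) is a factor; dividing leaves 5*m^3-101*m^2+583*m-847.
Continuing, m = 7 is a root, so (m-7) divides it; the quotient is 5*m^2-66*m+121.
The remaining quadratic factors as (5*m-11)(m-11).

(5*m-11)*(m-11)*(m-6)*(m-7)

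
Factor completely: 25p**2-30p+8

(5p-2)(5p-4)

Need a pair with product 25·8 = 200 and sum -30: that's -10 and -20.
Split the middle term: 25p**2-10p - 20p+8 = 5p(5p-2) - 4(5p-2).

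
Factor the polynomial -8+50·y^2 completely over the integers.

2·(5·y+2)·(5·y-2)

Factor out 2, leaving 25·y^2-4, which is a difference of two squares.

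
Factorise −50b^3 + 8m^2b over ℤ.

Every term has a factor of 2b. Then 4m^2 − 25b^2 = (2m)² − (5b)².

2b(2m − 5b)(2m + 5b)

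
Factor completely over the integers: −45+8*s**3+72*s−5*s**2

Group as (8*s**3+72*s) + (−5*s**2−45) = 8*s*(s**2+9) − 5*(s**2+9).
Both groups share the factor (s**2+9).

(8*s−5)*(s**2+9)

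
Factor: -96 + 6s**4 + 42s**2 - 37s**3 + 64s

(2s - 3)(3s + 4)(s - 2)(s - 4)

Among the possible rational roots, s = 3/2 is a root, so (2s - 3) divides it; the quotient is 3s**3 - 14s**2 + 32.
Next, s = 4 is a root, so (s - 4) divides it; the quotient is 3s**2 - 2s - 8.
The remaining quadratic factors as (s - 2)(3s + 4).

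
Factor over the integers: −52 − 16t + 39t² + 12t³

(4t + 13)(3t² − 4)

Group as (12t³ − 16t) + (39t² − 52) = 4t(3t² − 4) + 13(3t² − 4).
Both groups share the factor (3t² − 4).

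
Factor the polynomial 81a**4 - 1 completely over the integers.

(3a + 1)(3a - 1)(9a**2 + 1)

(3a)⁴ − (1)⁴ = ((3a)² − (1)²)((3a)² + (1)²); the first factor splits again, the second (9a**2 + 1) is irreducible.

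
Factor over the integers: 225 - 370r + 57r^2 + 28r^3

By the rational root theorem, r = 5/7 is a root, giving the factor (7r - 5) and quotient 4r^2 + 11r - 45.
The remaining quadratic factors as (4r - 9)(r + 5).

(4r - 9)(7r - 5)(r + 5)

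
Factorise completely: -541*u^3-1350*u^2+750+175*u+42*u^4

Testing divisors of the constant over divisors of the leading coefficient, u = 15 is a root, so (u-15) divides it; the quotient is 42*u^3+89*u^2-15*u-50.
Then u = -5/6 is a root, giving the factor (6*u+5) and quotient 7*u^2+9*u-10.
The remaining quadratic factors as (7*u-5)(u+2).

(6*u+5)*(7*u-5)*(u+2)*(u-15)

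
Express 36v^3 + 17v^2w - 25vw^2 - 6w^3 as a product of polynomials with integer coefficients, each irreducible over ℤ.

Group: v(36v^2 - 19vw - 6w^2) + w(36v^2 - 19vw - 6w^2); both groups contain (36v^2 - 19vw - 6w^2), so (v + w) is a factor with cofactor 36v^2 - 19vw - 6w^2.
The cofactor groups again: 36v^2 - 19vw - 6w^2 = 9v(4v - 3w) + 2w(4v - 3w); both groups contain (4v - 3w), giving (9v + 2w)(4v - 3w).

(4v - 3w)(9v + 2w)(v + w)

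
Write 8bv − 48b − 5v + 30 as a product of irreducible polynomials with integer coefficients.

(8b − 5)(v − 6)

Group as (8bv − 48b) + (−5v + 30) = 8b(v − 6) − 5(v − 6).
Both groups share the factor (v − 6).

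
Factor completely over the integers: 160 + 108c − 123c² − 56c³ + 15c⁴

(3c − 4)(5c + 8)(c + 1)(c − 5)

Testing divisors of the constant over divisors of the leading coefficient, c = 5 is a root, so (c − 5) divides it; the quotient is 15c³ + 19c² − 28c − 32.
Continuing, c = −1 is a root, giving the factor (c + 1) and quotient 15c² + 4c − 32.
The remaining quadratic factors as (3c − 4)(5c + 8).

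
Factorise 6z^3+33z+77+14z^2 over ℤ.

(3z+7)(2z^2+11)

Group as (6z^3+33z) + (14z^2+77) = 3z(2z^2+11) + 7(2z^2+11).
Both groups share the factor (2z^2+11).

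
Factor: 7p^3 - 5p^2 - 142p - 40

(7p + 2)(p + 4)(p - 5)

Testing divisors of the constant over divisors of the leading coefficient, p = 5 is a root, so (p - 5) divides it; the quotient is 7p^2 + 30p + 8.
The remaining quadratic factors as (7p + 2)(p + 4).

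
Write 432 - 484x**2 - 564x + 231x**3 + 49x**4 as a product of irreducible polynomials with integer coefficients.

(7x + 9)(7x - 4)(x + 6)(x - 2)

Among the possible rational roots, x = 2 is a root, giving the factor (x - 2) and quotient 49x**3 + 329x**2 + 174x - 216.
Next, x = -9/7 is a root, so (7x + 9) is a factor; dividing leaves 7x**2 + 38x - 24.
The remaining quadratic factors as (7x - 4)(x + 6).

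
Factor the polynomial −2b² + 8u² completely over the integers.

Pull out the common factor 2; 4u² − b² is a difference of squares.

2(2u − b)(2u + b)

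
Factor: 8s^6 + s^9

Factor out s^6 first: what remains is s^3 + 8.
Recognize a sum of cubes with the parts 2 and s.

s^6(s + 2)(s^2 - 2s + 4)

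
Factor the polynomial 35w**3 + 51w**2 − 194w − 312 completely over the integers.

Trying the rational-root candidates, w = −2 is a root, so (w + 2) divides it; the quotient is 35w**2 − 19w − 156.
The remaining quadratic factors as (7w + 13)(5w − 12).

(5w − 12)(7w + 13)(w + 2)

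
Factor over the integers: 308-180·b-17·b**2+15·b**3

(3·b+11)·(5·b-14)·(b-2)

Testing divisors of the constant over divisors of the leading coefficient, b = -11/3 is a root, so (3·b+11) is a factor; dividing leaves 5·b**2-24·b+28.
The remaining quadratic factors as (b-2)(5·b-14).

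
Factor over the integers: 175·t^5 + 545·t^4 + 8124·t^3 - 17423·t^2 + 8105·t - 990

Among the possible rational roots, t = 1/5 is a root, so (5·t - 1) is a factor; dividing leaves 35·t^4 + 116·t^3 + 1648·t^2 - 3155·t + 990.
Next, t = 2/5 is a root, so (5·t - 2) divides it; the quotient is 7·t^3 + 26·t^2 + 340·t - 495.
Next, t = 9/7 is a root, giving the factor (7·t - 9) and quotient t^2 + 5·t + 55.
The quadratic t^2 + 5·t + 55 has discriminant -195 < 0 and is irreducible over ℤ.

(5·t - 1)·(5·t - 2)·(7·t - 9)·(t^2 + 5·t + 55)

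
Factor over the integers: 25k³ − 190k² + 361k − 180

(5k − 4)(5k − 9)(k − 5)

By the rational root theorem, k = 4/5 is a root, giving the factor (5k − 4) and quotient 5k² − 34k + 45.
The remaining quadratic factors as (5k − 9)(k − 5).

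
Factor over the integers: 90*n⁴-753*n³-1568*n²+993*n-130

(3*n-1)*(5*n-1)*(6*n+13)*(n-10)

Trying the rational-root candidates, n = 1/5 is a root, so (5*n-1) divides it; the quotient is 18*n³-147*n²-343*n+130.
Continuing, n = -13/6 is a root, so (6*n+13) is a factor; dividing leaves 3*n²-31*n+10.
The remaining quadratic factors as (3*n-1)(n-10).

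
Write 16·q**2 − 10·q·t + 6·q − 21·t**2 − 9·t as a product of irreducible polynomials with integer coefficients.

(2·q − 3·t)·(8·q + 7·t + 3)

Group: 8·q·(2·q − 3·t) + (7·t + 3)·(2·q − 3·t); both groups contain (2·q − 3·t).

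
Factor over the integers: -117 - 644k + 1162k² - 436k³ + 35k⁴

(5k - 13)(7k + 1)(k - 1)(k - 9)

Among the possible rational roots, k = 9 is a root, so (k - 9) divides it; the quotient is 35k³ - 121k² + 73k + 13.
Continuing, k = 1 is a root, so (k - 1) is a factor; dividing leaves 35k² - 86k - 13.
The remaining quadratic factors as (5k - 13)(7k + 1).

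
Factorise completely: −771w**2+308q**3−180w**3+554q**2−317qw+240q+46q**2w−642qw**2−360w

Group: 2q(154q**2+254qw+277q+60w**2+257w+120) − 3w(154q**2+254qw+277q+60w**2+257w+120); both groups contain (154q**2+254qw+277q+60w**2+257w+120), so (2q−3w) is a factor with cofactor 154q**2+254qw+277q+60w**2+257w+120.
The cofactor groups again: 154q**2+254qw+277q+60w**2+257w+120 = 11q(14q+4w+15) + (15w+8)(14q+4w+15); both groups contain (14q+4w+15), giving (11q+15w+8)(14q+4w+15).

(11q+15w+8)(14q+4w+15)(2q−3w)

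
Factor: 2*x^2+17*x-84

Need a pair with product 2·(-84) = -168 and sum 17: that's 24 and -7.
Split the middle term: 2*x^2+24*x - 7*x-84 = 2*x*(x+12) - 7*(x+12).

(2*x-7)*(x+12)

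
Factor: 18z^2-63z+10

Need a pair with product 18·10 = 180 and sum -63: that's -3 and -60.
Split the middle term: 18z^2-3z - 60z+10 = 3z(6z-1) - 10(6z-1).

(3z-10)(6z-1)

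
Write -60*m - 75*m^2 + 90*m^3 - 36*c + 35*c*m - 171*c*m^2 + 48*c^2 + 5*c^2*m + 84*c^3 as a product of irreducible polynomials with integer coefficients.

Group: 4*c*(21*c^2 + 17*c*m - 9*c - 30*m^2 - 15*m) + (-3*m + 4)*(21*c^2 + 17*c*m - 9*c - 30*m^2 - 15*m); both groups contain (21*c^2 + 17*c*m - 9*c - 30*m^2 - 15*m), so (4*c - 3*m + 4) is a factor with cofactor 21*c^2 + 17*c*m - 9*c - 30*m^2 - 15*m.
The cofactor groups again: 21*c^2 + 17*c*m - 9*c - 30*m^2 - 15*m = 7*c*(3*c + 5*m) + (-6*m - 3)*(3*c + 5*m); both groups contain (3*c + 5*m), giving (7*c - 6*m - 3)*(3*c + 5*m).

(3*c + 5*m)*(4*c - 3*m + 4)*(7*c - 6*m - 3)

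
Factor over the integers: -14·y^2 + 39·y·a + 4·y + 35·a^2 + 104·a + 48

Group: -2·y·(7·y + 5·a + 12) + (7·a + 4)·(7·y + 5·a + 12); both groups contain (7·y + 5·a + 12).

-(2·y - 7·a - 4)·(7·y + 5·a + 12)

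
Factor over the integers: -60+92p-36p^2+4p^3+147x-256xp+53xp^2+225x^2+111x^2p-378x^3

Group: 9x(-42x^2+17xp+11x+4p^2-24p+20) + (p-3)(-42x^2+17xp+11x+4p^2-24p+20); both groups contain (-42x^2+17xp+11x+4p^2-24p+20), so (9x+p-3) is a factor with cofactor -42x^2+17xp+11x+4p^2-24p+20.
The cofactor groups again: -42x^2+17xp+11x+4p^2-24p+20 = -7x(6x+p-5) + (4p-4)(6x+p-5); both groups contain (6x+p-5), giving -(7x-4p+4)(6x+p-5).

-(7x-4p+4)(6x+p-5)(9x+p-3)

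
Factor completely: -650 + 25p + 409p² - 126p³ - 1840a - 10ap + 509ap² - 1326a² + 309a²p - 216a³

Group: 9a(-24a² + 29ap - 134a + 63p² - 47p - 130) + (-2p + 5)(-24a² + 29ap - 134a + 63p² - 47p - 130); both groups contain (-24a² + 29ap - 134a + 63p² - 47p - 130), so (9a - 2p + 5) is a factor with cofactor -24a² + 29ap - 134a + 63p² - 47p - 130.
The cofactor groups again: -24a² + 29ap - 134a + 63p² - 47p - 130 = -8a(3a - 7p + 13) + (-9p - 10)(3a - 7p + 13); both groups contain (3a - 7p + 13), giving -(8a + 9p + 10)(3a - 7p + 13).

-(3a - 7p + 13)(8a + 9p + 10)(9a - 2p + 5)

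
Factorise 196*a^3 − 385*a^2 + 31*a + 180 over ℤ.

Among the possible rational roots, a = −4/7 is a root, giving the factor (7*a + 4) and quotient 28*a^2 − 71*a + 45.
The remaining quadratic factors as (7*a − 9)(4*a − 5).

(4*a − 5)*(7*a + 4)*(7*a − 9)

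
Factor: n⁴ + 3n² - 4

(n + 1)(n - 1)(n² + 4)

Substitute u = n² to get a quadratic in u, then factor.
n² + 4 is irreducible over ℤ (sum of squares).
n² - 1 is a difference of squares.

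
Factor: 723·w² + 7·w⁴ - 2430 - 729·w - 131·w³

(7·w + 9)·(w - 5)·(w - 6)·(w - 9)

Testing divisors of the constant over divisors of the leading coefficient, w = 5 is a root, so (w - 5) is a factor; dividing leaves 7·w³ - 96·w² + 243·w + 486.
Continuing, w = -9/7 is a root, giving the factor (7·w + 9) and quotient w² - 15·w + 54.
The remaining quadratic factors as (w - 6)(w - 9).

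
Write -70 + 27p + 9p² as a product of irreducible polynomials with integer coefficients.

(3p + 14)(3p - 5)

Need a pair with product 9·(-70) = -630 and sum 27: that's -15 and 42.
Split the middle term: 9p² - 15p + 42p - 70 = 3p(3p - 5) + 14(3p - 5).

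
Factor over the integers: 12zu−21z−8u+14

Group as (12zu−21z) + (−8u+14) = 3z(4u−7) − 2(4u−7).
Both groups share the factor (4u−7).

(3z−2)(4u−7)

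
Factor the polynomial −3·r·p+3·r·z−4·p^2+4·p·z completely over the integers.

Group: −p·(3·r+4·p) + z·(3·r+4·p); both groups contain (3·r+4·p).

−(3·r+4·p)·(p−z)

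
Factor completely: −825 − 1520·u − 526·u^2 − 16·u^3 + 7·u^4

(7·u + 5)·(u + 3)·(u + 5)·(u − 11)

Trying the rational-root candidates, u = −5/7 is a root, so (7·u + 5) divides it; the quotient is u^3 − 3·u^2 − 73·u − 165.
Continuing, u = −5 is a root, so (u + 5) divides it; the quotient is u^2 − 8·u − 33.
The remaining quadratic factors as (u + 3)(u − 11).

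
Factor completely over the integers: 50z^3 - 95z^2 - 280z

Pull out the common factor 5z, then factor the remaining trinomial.

5z(2z - 7)(5z + 8)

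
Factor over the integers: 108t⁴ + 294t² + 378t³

6t²(3t + 7)(6t + 7)

Pull out the common factor 6t², then factor the remaining trinomial.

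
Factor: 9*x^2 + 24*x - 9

Pull out the common factor 3, then factor the remaining trinomial.

3*(3*x - 1)*(x + 3)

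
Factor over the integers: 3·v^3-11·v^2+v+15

(3·v-5)·(v+1)·(v-3)

By the rational root theorem, v = -1 is a root, so (v+1) is a factor; dividing leaves 3·v^2-14·v+15.
The remaining quadratic factors as (v-3)(3·v-5).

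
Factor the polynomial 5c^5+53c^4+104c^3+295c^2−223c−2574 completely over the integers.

(5c+13)(c+9)(c−2)(c^2+c+11)

Among the possible rational roots, c = −9 is a root, so (c+9) is a factor; dividing leaves 5c^4+8c^3+32c^2+7c−286.
Then c = 2 is a root, giving the factor (c−2) and quotient 5c^3+18c^2+68c+143.
Continuing, c = −13/5 is a root, so (5c+13) divides it; the quotient is c^2+c+11.
The quadratic c^2+c+11 has discriminant −43 < 0 and is irreducible over ℤ.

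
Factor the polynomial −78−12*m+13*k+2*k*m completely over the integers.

(2*m+13)*(k−6)

Group as (2*k*m+13*k) + (−12*m−78) = k*(2*m+13) − 6*(2*m+13).
Both groups share the factor (2*m+13).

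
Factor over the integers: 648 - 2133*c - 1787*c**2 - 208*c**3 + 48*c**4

(3*c + 8)*(4*c + 9)*(4*c - 1)*(c - 9)

Among the possible rational roots, c = 1/4 is a root, giving the factor (4*c - 1) and quotient 12*c**3 - 49*c**2 - 459*c - 648.
Continuing, c = -9/4 is a root, so (4*c + 9) is a factor; dividing leaves 3*c**2 - 19*c - 72.
The remaining quadratic factors as (c - 9)(3*c + 8).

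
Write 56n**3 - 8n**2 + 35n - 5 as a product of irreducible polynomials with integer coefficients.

(7n - 1)(8n**2 + 5)

Group as (56n**3 + 35n) + (-8n**2 - 5) = 7n(8n**2 + 5) - (8n**2 + 5).
Both groups share the factor (8n**2 + 5).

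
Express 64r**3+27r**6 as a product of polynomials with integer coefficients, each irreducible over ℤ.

r**3(3r+4)(9r**2−12r+16)

Pull out the common factor r**3, leaving 27r**3+64.
Recognize a sum of cubes with the parts 3r and 4.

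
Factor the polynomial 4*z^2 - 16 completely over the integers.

Every term has a factor of 4. Then z^2 - 4 = (z)² − (2)².

4*(z + 2)*(z - 2)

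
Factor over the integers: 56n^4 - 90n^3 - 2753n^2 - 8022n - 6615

(2n + 7)(4n + 7)(7n + 15)(n - 9)

By the rational root theorem, n = 9 is a root, so (n - 9) divides it; the quotient is 56n^3 + 414n^2 + 973n + 735.
Continuing, n = -7/4 is a root, so (4n + 7) divides it; the quotient is 14n^2 + 79n + 105.
The remaining quadratic factors as (7n + 15)(2n + 7).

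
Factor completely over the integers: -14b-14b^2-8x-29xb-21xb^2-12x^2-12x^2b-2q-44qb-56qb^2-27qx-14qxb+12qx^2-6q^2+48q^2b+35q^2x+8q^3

Group: q(8q^2+3qx-8qb-6q-3xb-3x-2b-2) + (4x+7b)(8q^2+3qx-8qb-6q-3xb-3x-2b-2); both groups contain (8q^2+3qx-8qb-6q-3xb-3x-2b-2), so (q+4x+7b) is a factor with cofactor 8q^2+3qx-8qb-6q-3xb-3x-2b-2.
The cofactor groups again: 8q^2+3qx-8qb-6q-3xb-3x-2b-2 = q(8q+3x+2) + (-b-1)(8q+3x+2); both groups contain (8q+3x+2), giving (q-b-1)(8q+3x+2).

(q-b-1)(q+4x+7b)(8q+3x+2)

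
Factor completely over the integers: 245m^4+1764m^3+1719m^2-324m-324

Among the possible rational roots, m = -6 is a root, so (m+6) is a factor; dividing leaves 245m^3+294m^2-45m-54.
Continuing, m = 3/7 is a root, so (7m-3) is a factor; dividing leaves 35m^2+57m+18.
The remaining quadratic factors as (5m+6)(7m+3).

(5m+6)(7m+3)(7m-3)(m+6)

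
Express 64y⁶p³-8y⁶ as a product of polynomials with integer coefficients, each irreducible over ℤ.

Factor out 8y⁶ first: what remains is 8p³-1.
Recognize a difference of cubes with the parts 2p and 1.

8y⁶(2p-1)(4p²+2p+1)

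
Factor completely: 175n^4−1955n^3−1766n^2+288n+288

Among the possible rational roots, n = 2/5 is a root, giving the factor (5n−2) and quotient 35n^3−377n^2−504n−144.
Continuing, n = −3/7 is a root, so (7n+3) divides it; the quotient is 5n^2−56n−48.
The remaining quadratic factors as (n−12)(5n+4).

(5n+4)(5n−2)(7n+3)(n−12)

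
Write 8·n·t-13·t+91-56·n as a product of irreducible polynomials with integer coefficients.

(8·n-13)·(t-7)

Group as (8·n·t-56·n) + (-13·t+91) = 8·n·(t-7) - 13·(t-7).
Both groups share the factor (t-7).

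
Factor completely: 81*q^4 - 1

(3*q + 1)*(3*q - 1)*(9*q^2 + 1)

Difference of squares twice: with A = 3*q and B = 1, A⁴ − B⁴ = (A² − B²)(A² + B²), and A² − B² factors again.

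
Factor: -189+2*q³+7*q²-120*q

By the rational root theorem, q = -3/2 is a root, so (2*q+3) divides it; the quotient is q²+2*q-63.
The remaining quadratic factors as (q+9)(q-7).

(2*q+3)*(q+9)*(q-7)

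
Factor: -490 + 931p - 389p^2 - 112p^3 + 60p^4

(2p - 5)(5p + 14)(6p - 7)(p - 1)

By the rational root theorem, p = 7/6 is a root, so (6p - 7) is a factor; dividing leaves 10p^3 - 7p^2 - 73p + 70.
Next, p = 5/2 is a root, so (2p - 5) is a factor; dividing leaves 5p^2 + 9p - 14.
The remaining quadratic factors as (p - 1)(5p + 14).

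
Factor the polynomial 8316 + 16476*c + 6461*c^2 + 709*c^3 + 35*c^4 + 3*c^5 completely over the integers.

(3*c + 2)*(c + 3)*(c + 7)*(c^2 + c + 198)

Testing divisors of the constant over divisors of the leading coefficient, c = −3 is a root, giving the factor (c + 3) and quotient 3*c^4 + 26*c^3 + 631*c^2 + 4568*c + 2772.
Next, c = −7 is a root, giving the factor (c + 7) and quotient 3*c^3 + 5*c^2 + 596*c + 396.
Next, c = −2/3 is a root, giving the factor (3*c + 2) and quotient c^2 + c + 198.
The quadratic c^2 + c + 198 has discriminant −791 < 0 and is irreducible over ℤ.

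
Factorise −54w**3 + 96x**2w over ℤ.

Factor out 6w, leaving 16x**2 − 9w**2, which is a difference of two squares.

6w(4x − 3w)(4x + 3w)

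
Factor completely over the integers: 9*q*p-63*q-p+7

Group as (9*q*p-63*q) + (-p+7) = 9*q*(p-7) - (p-7).
Both groups share the factor (p-7).

(9*q-1)*(p-7)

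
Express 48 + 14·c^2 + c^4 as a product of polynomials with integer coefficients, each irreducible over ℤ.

(c^2 + 6)·(c^2 + 8)

Substitute u = c^2 to get a quadratic in u, then factor.
c^2 + 6 is irreducible over ℤ (always positive, so no real roots).
c^2 + 8 is irreducible over ℤ (always positive, so no real roots).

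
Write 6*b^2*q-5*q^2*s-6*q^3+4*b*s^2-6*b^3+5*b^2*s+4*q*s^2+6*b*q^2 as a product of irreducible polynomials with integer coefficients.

-(2*b-2*q+s)*(3*b-3*q-4*s)*(b+q)

Group: b*(-6*b^2+12*b*q+5*b*s-6*q^2-5*q*s+4*s^2) + q*(-6*b^2+12*b*q+5*b*s-6*q^2-5*q*s+4*s^2); both groups contain (-6*b^2+12*b*q+5*b*s-6*q^2-5*q*s+4*s^2), so (b+q) is a factor with cofactor -6*b^2+12*b*q+5*b*s-6*q^2-5*q*s+4*s^2.
The cofactor groups again: -6*b^2+12*b*q+5*b*s-6*q^2-5*q*s+4*s^2 = -3*b*(2*b-2*q+s) + (3*q+4*s)*(2*b-2*q+s); both groups contain (2*b-2*q+s), giving -(3*b-3*q-4*s)*(2*b-2*q+s).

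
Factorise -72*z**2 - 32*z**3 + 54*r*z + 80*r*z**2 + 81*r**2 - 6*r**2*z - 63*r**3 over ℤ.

Group: 7*r*(-9*r**2 - 6*r*z + 8*z**2) + (-4*z - 9)*(-9*r**2 - 6*r*z + 8*z**2); both groups contain (-9*r**2 - 6*r*z + 8*z**2), so (7*r - 4*z - 9) is a factor with cofactor -9*r**2 - 6*r*z + 8*z**2.
The cofactor groups again: -9*r**2 - 6*r*z + 8*z**2 = -3*r*(3*r + 4*z) + 2*z*(3*r + 4*z); both groups contain (3*r + 4*z), giving -(3*r - 2*z)*(3*r + 4*z).

-(3*r + 4*z)*(3*r - 2*z)*(7*r - 4*z - 9)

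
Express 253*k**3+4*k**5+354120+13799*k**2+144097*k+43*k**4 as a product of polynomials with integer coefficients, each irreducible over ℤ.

Among the possible rational roots, k = −13 is a root, so (k+13) divides it; the quotient is 4*k**4−9*k**3+370*k**2+8989*k+27240.
Continuing, k = −8 is a root, so (k+8) divides it; the quotient is 4*k**3−41*k**2+698*k+3405.
Next, k = −15/4 is a root, so (4*k+15) is a factor; dividing leaves k**2−14*k+227.
The quadratic k**2−14*k+227 has discriminant −712 < 0 and is irreducible over ℤ.

(4*k+15)*(k+13)*(k+8)*(k**2−14*k+227)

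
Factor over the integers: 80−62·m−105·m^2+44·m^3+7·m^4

Trying the rational-root candidates, m = 5/7 is a root, giving the factor (7·m−5) and quotient m^3+7·m^2−10·m−16.
Continuing, m = 2 is a root, so (m−2) is a factor; dividing leaves m^2+9·m+8.
The remaining quadratic factors as (m+8)(m+1).

(7·m−5)·(m+1)·(m+8)·(m−2)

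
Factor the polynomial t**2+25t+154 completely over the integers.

(t+11)(t+14)

Two integers with product 154 and sum 25 are 11 and 14.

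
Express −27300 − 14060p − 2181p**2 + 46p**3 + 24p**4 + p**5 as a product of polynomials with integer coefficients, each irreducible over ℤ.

Testing divisors of the constant over divisors of the leading coefficient, p = −14 is a root, giving the factor (p + 14) and quotient p**4 + 10p**3 − 94p**2 − 865p − 1950.
Then p = −13 is a root, so (p + 13) divides it; the quotient is p**3 − 3p**2 − 55p − 150.
Continuing, p = 10 is a root, so (p − 10) divides it; the quotient is p**2 + 7p + 15.
The quadratic p**2 + 7p + 15 has discriminant −11 < 0 and is irreducible over ℤ.

(p + 13)(p + 14)(p − 10)(p**2 + 7p + 15)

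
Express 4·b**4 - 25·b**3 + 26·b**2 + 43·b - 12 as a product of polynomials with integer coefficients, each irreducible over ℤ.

Among the possible rational roots, b = -1 is a root, giving the factor (b + 1) and quotient 4·b**3 - 29·b**2 + 55·b - 12.
Continuing, b = 4 is a root, giving the factor (b - 4) and quotient 4·b**2 - 13·b + 3.
The remaining quadratic factors as (4·b - 1)(b - 3).

(4·b - 1)·(b + 1)·(b - 3)·(b - 4)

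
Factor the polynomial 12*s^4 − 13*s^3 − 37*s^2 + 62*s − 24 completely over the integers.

By the rational root theorem, s = 3/4 is a root, so (4*s − 3) is a factor; dividing leaves 3*s^3 − s^2 − 10*s + 8.
Then s = 4/3 is a root, giving the factor (3*s − 4) and quotient s^2 + s − 2.
The remaining quadratic factors as (s − 1)(s + 2).

(3*s − 4)*(4*s − 3)*(s + 2)*(s − 1)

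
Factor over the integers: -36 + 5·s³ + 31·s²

(5·s + 6)·(s + 6)·(s - 1)

By the rational root theorem, s = -6/5 is a root, so (5·s + 6) is a factor; dividing leaves s² + 5·s - 6.
The remaining quadratic factors as (s - 1)(s + 6).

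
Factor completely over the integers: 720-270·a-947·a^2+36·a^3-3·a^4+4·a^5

(4·a-3)·(a+1)·(a-6)·(a^2+5·a+40)

Among the possible rational roots, a = 6 is a root, giving the factor (a-6) and quotient 4·a^4+21·a^3+162·a^2+25·a-120.
Then a = 3/4 is a root, giving the factor (4·a-3) and quotient a^3+6·a^2+45·a+40.
Continuing, a = -1 is a root, so (a+1) is a factor; dividing leaves a^2+5·a+40.
The quadratic a^2+5·a+40 has discriminant -135 < 0 and is irreducible over ℤ.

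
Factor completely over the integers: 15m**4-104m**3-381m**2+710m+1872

By the rational root theorem, m = 13/5 is a root, giving the factor (5m-13) and quotient 3m**3-13m**2-110m-144.
Then m = -8/3 is a root, so (3m+8) is a factor; dividing leaves m**2-7m-18.
The remaining quadratic factors as (m+2)(m-9).

(3m+8)(5m-13)(m+2)(m-9)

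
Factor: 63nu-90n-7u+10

(7u-10)(9n-1)

Group as (63nu-90n) + (-7u+10) = 9n(7u-10) - (7u-10).
Both groups share the factor (7u-10).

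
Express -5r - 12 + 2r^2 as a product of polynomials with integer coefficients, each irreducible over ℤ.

Need a pair with product 2·(-12) = -24 and sum -5: that's 3 and -8.
Split the middle term: 2r^2 + 3r - 8r - 12 = r(2r + 3) - 4(2r + 3).

(2r + 3)(r - 4)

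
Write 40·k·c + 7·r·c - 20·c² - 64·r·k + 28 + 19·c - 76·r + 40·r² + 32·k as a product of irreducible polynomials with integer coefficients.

Group: 5·r·(8·r - 5·c - 4) + (-8·k + 4·c - 7)·(8·r - 5·c - 4); both groups contain (8·r - 5·c - 4).

(8·r - 5·c - 4)·(5·r - 8·k + 4·c - 7)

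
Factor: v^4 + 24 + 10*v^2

Substitute u = v^2 to get a quadratic in u, then factor.
v^2 + 6 is irreducible over ℤ (always positive, so no real roots).
v^2 + 4 is irreducible over ℤ (sum of squares).

(v^2 + 4)*(v^2 + 6)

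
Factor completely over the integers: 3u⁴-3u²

Factor out 3u², leaving u²-1, which is a difference of two squares.

3u²(u+1)(u-1)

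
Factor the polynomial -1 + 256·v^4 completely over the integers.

Difference of squares twice: with A = 4·v and B = 1, A⁴ − B⁴ = (A² − B²)(A² + B²), and A² − B² factors again.

(4·v + 1)·(4·v - 1)·(16·v^2 + 1)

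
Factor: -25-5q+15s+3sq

(3s-5)(q+5)

Group as (3sq+15s) + (-5q-25) = 3s(q+5) - 5(q+5).
Both groups share the factor (q+5).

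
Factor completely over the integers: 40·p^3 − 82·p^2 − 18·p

Pull out the common factor 2·p, then factor the remaining trinomial.

2·p·(4·p − 9)·(5·p + 1)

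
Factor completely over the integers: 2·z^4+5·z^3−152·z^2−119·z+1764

Among the possible rational roots, z = −4 is a root, so (z+4) is a factor; dividing leaves 2·z^3−3·z^2−140·z+441.
Next, z = 7/2 is a root, so (2·z−7) divides it; the quotient is z^2+2·z−63.
The remaining quadratic factors as (z+9)(z−7).

(2·z−7)·(z+4)·(z+9)·(z−7)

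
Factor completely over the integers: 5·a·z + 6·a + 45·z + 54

(5·z + 6)·(a + 9)

Group as (5·a·z + 6·a) + (45·z + 54) = a·(5·z + 6) + 9·(5·z + 6).
Both groups share the factor (5·z + 6).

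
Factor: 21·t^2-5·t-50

(3·t-5)·(7·t+10)

Need a pair with product 21·(-50) = -1050 and sum -5: that's -35 and 30.
Split the middle term: 21·t^2-35·t + 30·t-50 = 7·t·(3·t-5) + 10·(3·t-5).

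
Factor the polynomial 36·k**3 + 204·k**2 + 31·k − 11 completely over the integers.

(2·k + 11)·(3·k + 1)·(6·k − 1)

Trying the rational-root candidates, k = 1/6 is a root, so (6·k − 1) is a factor; dividing leaves 6·k**2 + 35·k + 11.
The remaining quadratic factors as (2·k + 11)(3·k + 1).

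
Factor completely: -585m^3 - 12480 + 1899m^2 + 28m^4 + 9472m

(4m + 13)(7m - 8)(m - 15)(m - 8)

Among the possible rational roots, m = 8 is a root, so (m - 8) is a factor; dividing leaves 28m^3 - 361m^2 - 989m + 1560.
Next, m = -13/4 is a root, giving the factor (4m + 13) and quotient 7m^2 - 113m + 120.
The remaining quadratic factors as (7m - 8)(m - 15).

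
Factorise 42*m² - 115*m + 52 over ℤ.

(6*m - 13)*(7*m - 4)

Need a pair with product 42·52 = 2184 and sum -115: that's -91 and -24.
Split the middle term: 42*m² - 91*m - 24*m + 52 = 7*m*(6*m - 13) - 4*(6*m - 13).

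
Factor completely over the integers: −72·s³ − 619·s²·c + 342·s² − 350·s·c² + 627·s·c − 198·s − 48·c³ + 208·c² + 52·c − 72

−(9·s + 2·c − 9)·(8·s + 3·c + 2)·(s + 8·c − 4)

Group: 8·s·(−9·s² − 74·s·c + 45·s − 16·c² + 80·c − 36) + (3·c + 2)·(−9·s² − 74·s·c + 45·s − 16·c² + 80·c − 36); both groups contain (−9·s² − 74·s·c + 45·s − 16·c² + 80·c − 36), so (8·s + 3·c + 2) is a factor with cofactor −9·s² − 74·s·c + 45·s − 16·c² + 80·c − 36.
The cofactor groups again: −9·s² − 74·s·c + 45·s − 16·c² + 80·c − 36 = −9·s·(s + 8·c − 4) + (−2·c + 9)·(s + 8·c − 4); both groups contain (s + 8·c − 4), giving −(9·s + 2·c − 9)·(s + 8·c − 4).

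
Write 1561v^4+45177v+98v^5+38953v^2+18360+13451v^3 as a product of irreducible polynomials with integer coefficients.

(2v+3)(7v+8)(7v+9)(v^2+12v+85)

Among the possible rational roots, v = -9/7 is a root, so (7v+9) divides it; the quotient is 14v^4+205v^3+1658v^2+3433v+2040.
Continuing, v = -8/7 is a root, giving the factor (7v+8) and quotient 2v^3+27v^2+206v+255.
Then v = -3/2 is a root, so (2v+3) is a factor; dividing leaves v^2+12v+85.
The quadratic v^2+12v+85 has discriminant -196 < 0 and is irreducible over ℤ.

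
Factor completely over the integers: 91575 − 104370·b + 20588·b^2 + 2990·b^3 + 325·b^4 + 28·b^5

Among the possible rational roots, b = 15/7 is a root, so (7·b − 15) is a factor; dividing leaves 4·b^4 + 55·b^3 + 545·b^2 + 4109·b − 6105.
Next, b = −11 is a root, so (b + 11) is a factor; dividing leaves 4·b^3 + 11·b^2 + 424·b − 555.
Continuing, b = 5/4 is a root, so (4·b − 5) divides it; the quotient is b^2 + 4·b + 111.
The quadratic b^2 + 4·b + 111 has discriminant −428 < 0 and is irreducible over ℤ.

(4·b − 5)·(7·b − 15)·(b + 11)·(b^2 + 4·b + 111)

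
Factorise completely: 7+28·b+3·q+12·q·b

(3·q+7)·(4·b+1)

Group as (12·q·b+3·q) + (28·b+7) = 3·q·(4·b+1) + 7·(4·b+1).
Both groups share the factor (4·b+1).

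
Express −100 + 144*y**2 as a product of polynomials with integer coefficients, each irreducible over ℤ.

Pull out the common factor 4; 36*y**2 − 25 is a difference of squares.

4*(6*y + 5)*(6*y − 5)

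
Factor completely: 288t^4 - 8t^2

8t^2(6t + 1)(6t - 1)

Factor out 8t^2, leaving 36t^2 - 1, which is a difference of two squares.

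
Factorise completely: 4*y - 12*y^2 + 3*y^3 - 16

(y - 4)*(3*y^2 + 4)

Group as (3*y^3 + 4*y) + (-12*y^2 - 16) = y*(3*y^2 + 4) - 4*(3*y^2 + 4).
Both groups share the factor (3*y^2 + 4).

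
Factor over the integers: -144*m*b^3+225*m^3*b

9*b*m*(5*m-4*b)*(5*m+4*b)

Pull out the common factor 9*m*b; 25*m^2-16*b^2 is a difference of squares.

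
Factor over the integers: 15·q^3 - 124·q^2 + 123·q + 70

Trying the rational-root candidates, q = 7 is a root, so (q - 7) is a factor; dividing leaves 15·q^2 - 19·q - 10.
The remaining quadratic factors as (3·q - 5)(5·q + 2).

(3·q - 5)·(5·q + 2)·(q - 7)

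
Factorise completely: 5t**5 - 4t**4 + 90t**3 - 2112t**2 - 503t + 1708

(5t - 4)(t + 1)(t - 7)(t**2 + 6t + 61)

Testing divisors of the constant over divisors of the leading coefficient, t = 7 is a root, so (t - 7) divides it; the quotient is 5t**4 + 31t**3 + 307t**2 + 37t - 244.
Next, t = -1 is a root, giving the factor (t + 1) and quotient 5t**3 + 26t**2 + 281t - 244.
Continuing, t = 4/5 is a root, so (5t - 4) divides it; the quotient is t**2 + 6t + 61.
The quadratic t**2 + 6t + 61 has discriminant -208 < 0 and is irreducible over ℤ.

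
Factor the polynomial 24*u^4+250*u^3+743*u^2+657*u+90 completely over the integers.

Among the possible rational roots, u = −1/6 is a root, so (6*u+1) divides it; the quotient is 4*u^3+41*u^2+117*u+90.
Continuing, u = −6 is a root, so (u+6) divides it; the quotient is 4*u^2+17*u+15.
The remaining quadratic factors as (4*u+5)(u+3).

(4*u+5)*(6*u+1)*(u+3)*(u+6)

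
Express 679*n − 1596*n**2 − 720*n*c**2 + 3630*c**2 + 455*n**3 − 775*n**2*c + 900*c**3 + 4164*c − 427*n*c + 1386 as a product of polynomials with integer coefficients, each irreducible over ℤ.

(5*n − 10*c − 11)*(7*n − 6*c − 14)*(13*n + 15*c + 9)

Group: 5*n*(91*n**2 + 27*n*c − 119*n − 90*c**2 − 264*c − 126) + (−10*c − 11)*(91*n**2 + 27*n*c − 119*n − 90*c**2 − 264*c − 126); both groups contain (91*n**2 + 27*n*c − 119*n − 90*c**2 − 264*c − 126), so (5*n − 10*c − 11) is a factor with cofactor 91*n**2 + 27*n*c − 119*n − 90*c**2 − 264*c − 126.
The cofactor groups again: 91*n**2 + 27*n*c − 119*n − 90*c**2 − 264*c − 126 = 13*n*(7*n − 6*c − 14) + (15*c + 9)*(7*n − 6*c − 14); both groups contain (7*n − 6*c − 14), giving (13*n + 15*c + 9)*(7*n − 6*c − 14).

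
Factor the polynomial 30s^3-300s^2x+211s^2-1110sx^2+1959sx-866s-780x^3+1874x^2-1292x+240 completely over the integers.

(10s+10x-3)(3s+6x-8)(s-13x+10)

Group: 3s(10s^2-120sx+97s-130x^2+139x-30) + (6x-8)(10s^2-120sx+97s-130x^2+139x-30); both groups contain (10s^2-120sx+97s-130x^2+139x-30), so (3s+6x-8) is a factor with cofactor 10s^2-120sx+97s-130x^2+139x-30.
The cofactor groups again: 10s^2-120sx+97s-130x^2+139x-30 = s(10s+10x-3) + (-13x+10)(10s+10x-3); both groups contain (10s+10x-3), giving (s-13x+10)(10s+10x-3).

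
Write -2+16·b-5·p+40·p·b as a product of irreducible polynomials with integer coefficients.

(5·p+2)·(8·b-1)

Group as (40·p·b-5·p) + (16·b-2) = 5·p·(8·b-1) + 2·(8·b-1).
Both groups share the factor (8·b-1).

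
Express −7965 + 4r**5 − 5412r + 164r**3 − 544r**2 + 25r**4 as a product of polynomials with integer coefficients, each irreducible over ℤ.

(4r + 9)(r + 3)(r − 5)(r**2 + 6r + 59)

Among the possible rational roots, r = −9/4 is a root, so (4r + 9) divides it; the quotient is r**4 + 4r**3 + 32r**2 − 208r − 885.
Continuing, r = −3 is a root, so (r + 3) is a factor; dividing leaves r**3 + r**2 + 29r − 295.
Then r = 5 is a root, giving the factor (r − 5) and quotient r**2 + 6r + 59.
The quadratic r**2 + 6r + 59 has discriminant −200 < 0 and is irreducible over ℤ.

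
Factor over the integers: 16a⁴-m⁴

(2a)⁴ − (m)⁴ = ((2a)² − (m)²)((2a)² + (m)²); the first factor splits again, the second (4a²+m²) is irreducible.

(2a+m)(2a-m)(4a²+m²)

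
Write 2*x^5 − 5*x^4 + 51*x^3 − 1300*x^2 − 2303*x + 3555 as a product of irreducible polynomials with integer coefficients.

Among the possible rational roots, x = 9 is a root, giving the factor (x − 9) and quotient 2*x^4 + 13*x^3 + 168*x^2 + 212*x − 395.
Continuing, x = −5/2 is a root, giving the factor (2*x + 5) and quotient x^3 + 4*x^2 + 74*x − 79.
Next, x = 1 is a root, so (x − 1) divides it; the quotient is x^2 + 5*x + 79.
The quadratic x^2 + 5*x + 79 has discriminant −291 < 0 and is irreducible over ℤ.

(2*x + 5)*(x − 1)*(x − 9)*(x^2 + 5*x + 79)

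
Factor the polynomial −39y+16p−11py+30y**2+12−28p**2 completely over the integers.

Group: −4p(7p−6y+3) + (−5y+4)(7p−6y+3); both groups contain (7p−6y+3).

−(4p+5y−4)(7p−6y+3)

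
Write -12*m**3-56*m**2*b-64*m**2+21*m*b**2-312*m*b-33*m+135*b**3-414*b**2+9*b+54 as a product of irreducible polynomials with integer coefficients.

-(2*m-3*b+9)*(3*m+5*b-2)*(2*m+9*b+3)

Group: 3*m*(-4*m**2-12*m*b-24*m+27*b**2-72*b-27) + (5*b-2)*(-4*m**2-12*m*b-24*m+27*b**2-72*b-27); both groups contain (-4*m**2-12*m*b-24*m+27*b**2-72*b-27), so (3*m+5*b-2) is a factor with cofactor -4*m**2-12*m*b-24*m+27*b**2-72*b-27.
The cofactor groups again: -4*m**2-12*m*b-24*m+27*b**2-72*b-27 = -2*m*(2*m+9*b+3) + (3*b-9)*(2*m+9*b+3); both groups contain (2*m+9*b+3), giving -(2*m-3*b+9)*(2*m+9*b+3).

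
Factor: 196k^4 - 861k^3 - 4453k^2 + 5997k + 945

(4k + 15)(7k + 1)(7k - 9)(k - 7)

By the rational root theorem, k = 9/7 is a root, so (7k - 9) is a factor; dividing leaves 28k^3 - 87k^2 - 748k - 105.
Next, k = -1/7 is a root, giving the factor (7k + 1) and quotient 4k^2 - 13k - 105.
The remaining quadratic factors as (4k + 15)(k - 7).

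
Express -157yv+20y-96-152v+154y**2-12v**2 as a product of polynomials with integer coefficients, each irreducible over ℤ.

(11y-12v-8)(14y+v+12)

Group: 14y(11y-12v-8) + (v+12)(11y-12v-8); both groups contain (11y-12v-8).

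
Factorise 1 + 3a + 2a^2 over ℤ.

Need a pair with product 2·1 = 2 and sum 3: that's 1 and 2.
Split the middle term: 2a^2 + a + 2a + 1 = a(2a + 1) + (2a + 1).

(2a + 1)(a + 1)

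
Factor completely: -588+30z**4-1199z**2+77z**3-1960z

Testing divisors of the constant over divisors of the leading coefficient, z = -7/6 is a root, giving the factor (6z+7) and quotient 5z**3+7z**2-208z-84.
Next, z = -2/5 is a root, so (5z+2) divides it; the quotient is z**2+z-42.
The remaining quadratic factors as (z-6)(z+7).

(5z+2)(6z+7)(z+7)(z-6)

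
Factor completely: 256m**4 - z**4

Difference of squares twice: with A = 4m and B = z, A⁴ − B⁴ = (A² − B²)(A² + B²), and A² − B² factors again.

(4m + z)(4m - z)(16m**2 + z**2)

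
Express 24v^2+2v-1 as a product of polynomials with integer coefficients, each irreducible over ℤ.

Need a pair with product 24·(-1) = -24 and sum 2: that's -4 and 6.
Split the middle term: 24v^2-4v + 6v-1 = 4v(6v-1) + (6v-1).

(4v+1)(6v-1)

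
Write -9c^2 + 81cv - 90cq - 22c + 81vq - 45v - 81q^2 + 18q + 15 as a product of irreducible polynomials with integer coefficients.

-(9c + 9q - 5)(c - 9v + 9q + 3)

Group: -9c(c - 9v + 9q + 3) + (-9q + 5)(c - 9v + 9q + 3); both groups contain (c - 9v + 9q + 3).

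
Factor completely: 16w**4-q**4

(2w-q)(2w+q)(4w**2+q**2)

(2w)⁴ − (q)⁴ = ((2w)² − (q)²)((2w)² + (q)²); the first factor splits again, the second (4w**2+q**2) is irreducible.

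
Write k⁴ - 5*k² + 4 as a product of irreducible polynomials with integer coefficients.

(k + 1)*(k + 2)*(k - 1)*(k - 2)

Substitute u = k² to get a quadratic in u, then factor.
k² - 4 is a difference of squares.
k² - 1 is a difference of squares.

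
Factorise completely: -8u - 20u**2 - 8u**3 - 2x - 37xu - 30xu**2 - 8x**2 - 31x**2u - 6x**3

Group: 3x(-2x**2 - 9xu - 2x - 4u**2 - 8u) + (2u + 1)(-2x**2 - 9xu - 2x - 4u**2 - 8u); both groups contain (-2x**2 - 9xu - 2x - 4u**2 - 8u), so (3x + 2u + 1) is a factor with cofactor -2x**2 - 9xu - 2x - 4u**2 - 8u.
The cofactor groups again: -2x**2 - 9xu - 2x - 4u**2 - 8u = -x(2x + u + 2) - 4u(2x + u + 2); both groups contain (2x + u + 2), giving -(x + 4u)(2x + u + 2).

-(3x + 2u + 1)(x + 4u)(2x + u + 2)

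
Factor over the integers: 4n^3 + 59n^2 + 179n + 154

Testing divisors of the constant over divisors of the leading coefficient, n = -7/4 is a root, so (4n + 7) divides it; the quotient is n^2 + 13n + 22.
The remaining quadratic factors as (n + 2)(n + 11).

(4n + 7)(n + 11)(n + 2)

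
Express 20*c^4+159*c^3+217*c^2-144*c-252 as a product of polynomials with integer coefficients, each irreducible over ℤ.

Trying the rational-root candidates, c = -7/4 is a root, so (4*c+7) is a factor; dividing leaves 5*c^3+31*c^2-36.
Next, c = 1 is a root, so (c-1) divides it; the quotient is 5*c^2+36*c+36.
The remaining quadratic factors as (c+6)(5*c+6).

(4*c+7)*(5*c+6)*(c+6)*(c-1)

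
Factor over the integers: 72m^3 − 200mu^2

Factor out 8m, leaving 9m^2 − 25u^2, which is a difference of two squares.

8m(3m + 5u)(3m − 5u)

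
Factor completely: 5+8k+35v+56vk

Group as (56vk+35v) + (8k+5) = 7v(8k+5) + (8k+5).
Both groups share the factor (8k+5).

(7v+1)(8k+5)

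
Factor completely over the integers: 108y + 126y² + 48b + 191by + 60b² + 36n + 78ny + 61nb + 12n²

Group: 4n(3n + 4b + 9y) + (15b + 14y + 12)(3n + 4b + 9y); both groups contain (3n + 4b + 9y).

(4n + 15b + 14y + 12)(3n + 4b + 9y)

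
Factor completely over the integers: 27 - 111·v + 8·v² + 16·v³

(4·v - 1)·(4·v - 9)·(v + 3)

By the rational root theorem, v = -3 is a root, so (v + 3) is a factor; dividing leaves 16·v² - 40·v + 9.
The remaining quadratic factors as (4·v - 9)(4·v - 1).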